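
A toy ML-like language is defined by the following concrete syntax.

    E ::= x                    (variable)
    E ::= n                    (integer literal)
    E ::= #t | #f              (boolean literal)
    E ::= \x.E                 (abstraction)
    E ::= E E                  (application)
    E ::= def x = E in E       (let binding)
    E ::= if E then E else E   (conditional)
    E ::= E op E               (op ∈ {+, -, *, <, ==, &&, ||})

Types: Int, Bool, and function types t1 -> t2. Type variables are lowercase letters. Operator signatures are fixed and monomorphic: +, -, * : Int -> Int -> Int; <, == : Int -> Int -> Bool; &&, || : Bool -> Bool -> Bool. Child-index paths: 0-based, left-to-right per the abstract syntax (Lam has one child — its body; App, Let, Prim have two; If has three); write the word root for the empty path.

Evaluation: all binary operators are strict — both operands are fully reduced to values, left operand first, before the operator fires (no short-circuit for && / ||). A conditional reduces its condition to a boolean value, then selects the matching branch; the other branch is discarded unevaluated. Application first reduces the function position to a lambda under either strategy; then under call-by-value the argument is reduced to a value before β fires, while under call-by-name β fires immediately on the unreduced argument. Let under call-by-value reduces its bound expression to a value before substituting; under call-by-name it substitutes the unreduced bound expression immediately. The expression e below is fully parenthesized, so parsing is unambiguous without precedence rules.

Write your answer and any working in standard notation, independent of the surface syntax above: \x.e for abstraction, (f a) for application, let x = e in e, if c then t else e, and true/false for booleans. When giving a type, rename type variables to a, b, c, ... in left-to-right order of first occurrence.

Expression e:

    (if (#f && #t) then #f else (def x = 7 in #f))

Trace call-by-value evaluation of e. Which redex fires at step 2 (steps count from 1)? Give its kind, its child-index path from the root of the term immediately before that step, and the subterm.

Answer: if at root : (if false then false else (let x = 7 in false))

Derivation:
step 0: (if (false && true) then false else (let x = 7 in false))
step 1: [delta@0] (if false then false else (let x = 7 in false))
step 2: [if@root] (let x = 7 in false)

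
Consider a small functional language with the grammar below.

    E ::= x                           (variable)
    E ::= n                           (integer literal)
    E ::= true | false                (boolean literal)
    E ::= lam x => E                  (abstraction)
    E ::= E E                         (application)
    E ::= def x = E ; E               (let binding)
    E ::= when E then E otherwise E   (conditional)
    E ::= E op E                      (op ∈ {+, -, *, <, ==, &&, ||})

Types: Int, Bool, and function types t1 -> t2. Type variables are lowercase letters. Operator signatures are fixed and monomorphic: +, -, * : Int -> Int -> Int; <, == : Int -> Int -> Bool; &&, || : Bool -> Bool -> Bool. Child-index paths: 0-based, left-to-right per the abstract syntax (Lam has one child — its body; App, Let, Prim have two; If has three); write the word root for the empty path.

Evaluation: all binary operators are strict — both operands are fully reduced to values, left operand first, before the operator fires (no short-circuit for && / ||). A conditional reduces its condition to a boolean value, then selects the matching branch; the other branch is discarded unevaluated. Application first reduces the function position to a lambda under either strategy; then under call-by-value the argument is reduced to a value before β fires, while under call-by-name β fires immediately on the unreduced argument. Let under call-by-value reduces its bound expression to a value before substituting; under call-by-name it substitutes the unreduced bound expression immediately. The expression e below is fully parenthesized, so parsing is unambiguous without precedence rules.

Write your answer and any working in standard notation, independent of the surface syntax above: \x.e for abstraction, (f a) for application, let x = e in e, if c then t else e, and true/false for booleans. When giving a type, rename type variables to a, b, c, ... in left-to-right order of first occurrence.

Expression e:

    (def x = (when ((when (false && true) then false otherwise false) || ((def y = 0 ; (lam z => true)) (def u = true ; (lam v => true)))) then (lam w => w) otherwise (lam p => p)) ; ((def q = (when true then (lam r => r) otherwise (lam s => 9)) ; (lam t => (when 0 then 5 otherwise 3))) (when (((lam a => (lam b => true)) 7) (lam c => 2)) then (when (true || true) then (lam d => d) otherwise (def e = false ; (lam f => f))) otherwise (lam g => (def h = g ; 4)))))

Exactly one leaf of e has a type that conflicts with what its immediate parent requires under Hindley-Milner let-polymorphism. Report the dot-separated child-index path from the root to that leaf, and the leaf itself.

Answer: 1.0.1.0.0 : 0

Derivation:
  unify Bool ~ Bool
  unify Bool ~ Bool
  unify Bool ~ Bool
  unify Bool ~ Bool
  unify Bool ~ Bool
let y : Int
\z._ : a -> Bool
let u : Bool
\v._ : b -> Bool
  unify a -> Bool ~ (b -> Bool) -> c
  unify a ~ b -> Bool
  unify Bool ~ c
_ _ : Bool
  unify Bool ~ Bool
  unify Bool ~ Bool
w : d
\w._ : d -> d
p : e
\p._ : e -> e
  unify d -> d ~ e -> e
  unify d ~ e
  unify e ~ e
let x : forall. e -> e
  unify Bool ~ Bool
r : f
\r._ : f -> f
\s._ : g -> Int
  unify f -> f ~ g -> Int
  unify f ~ g
  unify g ~ Int
let q : Int -> Int
  unify Int ~ Bool
  FAIL: mismatch Int ~ Bool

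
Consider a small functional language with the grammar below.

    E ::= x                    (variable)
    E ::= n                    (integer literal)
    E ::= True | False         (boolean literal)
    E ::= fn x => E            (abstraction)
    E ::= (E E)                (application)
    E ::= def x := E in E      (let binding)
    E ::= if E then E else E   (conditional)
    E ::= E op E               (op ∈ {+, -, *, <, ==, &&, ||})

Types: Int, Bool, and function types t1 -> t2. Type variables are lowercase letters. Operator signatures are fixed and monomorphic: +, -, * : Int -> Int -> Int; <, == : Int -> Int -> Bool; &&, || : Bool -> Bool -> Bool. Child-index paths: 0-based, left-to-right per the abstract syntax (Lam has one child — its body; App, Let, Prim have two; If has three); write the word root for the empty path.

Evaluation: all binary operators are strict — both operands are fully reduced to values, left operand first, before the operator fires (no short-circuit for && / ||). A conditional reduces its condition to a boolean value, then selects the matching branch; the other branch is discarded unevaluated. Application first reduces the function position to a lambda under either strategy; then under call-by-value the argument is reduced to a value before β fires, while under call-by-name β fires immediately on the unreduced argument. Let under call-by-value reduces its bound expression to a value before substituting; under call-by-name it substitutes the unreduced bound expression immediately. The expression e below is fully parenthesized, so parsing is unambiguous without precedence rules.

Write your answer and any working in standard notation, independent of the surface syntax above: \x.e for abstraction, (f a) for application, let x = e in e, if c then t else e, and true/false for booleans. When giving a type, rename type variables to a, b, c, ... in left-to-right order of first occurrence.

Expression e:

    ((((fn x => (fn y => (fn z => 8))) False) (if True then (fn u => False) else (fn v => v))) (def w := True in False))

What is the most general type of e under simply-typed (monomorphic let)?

Working:
\z._ : c -> Int
\y._ : b -> c -> Int
\x._ : a -> b -> c -> Int
  unify a -> b -> c -> Int ~ Bool -> d
  unify a ~ Bool
  unify b -> c -> Int ~ d
_ _ : b -> c -> Int
  unify Bool ~ Bool
\u._ : e -> Bool
v : f
\v._ : f -> f
  unify e -> Bool ~ f -> f
  unify e ~ f
  unify Bool ~ f
  unify b -> c -> Int ~ (Bool -> Bool) -> g
  unify b ~ Bool -> Bool
  unify c -> Int ~ g
_ _ : c -> Int
let w : Bool
  unify c -> Int ~ Bool -> h
  unify c ~ Bool
  unify Int ~ h
_ _ : Int

Answer: Int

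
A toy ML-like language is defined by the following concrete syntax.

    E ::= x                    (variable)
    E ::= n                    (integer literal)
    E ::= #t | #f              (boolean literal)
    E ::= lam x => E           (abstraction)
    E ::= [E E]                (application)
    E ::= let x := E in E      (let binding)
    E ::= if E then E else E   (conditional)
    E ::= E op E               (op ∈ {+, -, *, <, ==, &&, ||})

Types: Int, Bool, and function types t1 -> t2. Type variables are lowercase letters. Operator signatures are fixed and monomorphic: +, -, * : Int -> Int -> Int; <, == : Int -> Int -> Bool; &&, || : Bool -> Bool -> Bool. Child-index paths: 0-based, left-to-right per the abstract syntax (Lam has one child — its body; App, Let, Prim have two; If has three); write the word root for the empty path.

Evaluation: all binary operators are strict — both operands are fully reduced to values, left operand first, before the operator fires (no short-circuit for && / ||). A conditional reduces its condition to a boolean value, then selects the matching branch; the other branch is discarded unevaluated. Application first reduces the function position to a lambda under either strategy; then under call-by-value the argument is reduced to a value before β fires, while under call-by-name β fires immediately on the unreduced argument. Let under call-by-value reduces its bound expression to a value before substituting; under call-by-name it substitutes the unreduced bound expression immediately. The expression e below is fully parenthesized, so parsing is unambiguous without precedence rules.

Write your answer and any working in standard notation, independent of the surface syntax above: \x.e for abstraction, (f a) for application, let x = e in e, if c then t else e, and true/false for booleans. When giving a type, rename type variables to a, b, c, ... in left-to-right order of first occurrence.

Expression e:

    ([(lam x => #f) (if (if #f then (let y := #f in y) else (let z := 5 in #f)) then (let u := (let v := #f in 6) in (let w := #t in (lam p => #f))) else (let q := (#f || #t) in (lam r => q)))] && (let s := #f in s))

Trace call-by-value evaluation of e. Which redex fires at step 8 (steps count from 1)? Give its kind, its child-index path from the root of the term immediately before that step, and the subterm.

Working:
step 0: (((\x.false) (if (if false then (let y = false in y) else (let z = 5 in false)) then (let u = (let v = false in 6) in (let w = true in (\p.false))) else (let q = (false || true) in (\r.q)))) && (let s = false in s))
step 1: [if@0.1.0] (((\x.false) (if (let z = 5 in false) then (let u = (let v = false in 6) in (let w = true in (\p.false))) else (let q = (false || true) in (\r.q)))) && (let s = false in s))
step 2: [let@0.1.0] (((\x.false) (if false then (let u = (let v = false in 6) in (let w = true in (\p.false))) else (let q = (false || true) in (\r.q)))) && (let s = false in s))
step 3: [if@0.1] (((\x.false) (let q = (false || true) in (\r.q))) && (let s = false in s))
step 4: [delta@0.1.0] (((\x.false) (let q = true in (\r.q))) && (let s = false in s))
step 5: [let@0.1] (((\x.false) (\r.true)) && (let s = false in s))
step 6: [beta@0] (false && (let s = false in s))
step 7: [let@1] (false && false)
step 8: [delta@root] false

Answer: delta at root : (false && false)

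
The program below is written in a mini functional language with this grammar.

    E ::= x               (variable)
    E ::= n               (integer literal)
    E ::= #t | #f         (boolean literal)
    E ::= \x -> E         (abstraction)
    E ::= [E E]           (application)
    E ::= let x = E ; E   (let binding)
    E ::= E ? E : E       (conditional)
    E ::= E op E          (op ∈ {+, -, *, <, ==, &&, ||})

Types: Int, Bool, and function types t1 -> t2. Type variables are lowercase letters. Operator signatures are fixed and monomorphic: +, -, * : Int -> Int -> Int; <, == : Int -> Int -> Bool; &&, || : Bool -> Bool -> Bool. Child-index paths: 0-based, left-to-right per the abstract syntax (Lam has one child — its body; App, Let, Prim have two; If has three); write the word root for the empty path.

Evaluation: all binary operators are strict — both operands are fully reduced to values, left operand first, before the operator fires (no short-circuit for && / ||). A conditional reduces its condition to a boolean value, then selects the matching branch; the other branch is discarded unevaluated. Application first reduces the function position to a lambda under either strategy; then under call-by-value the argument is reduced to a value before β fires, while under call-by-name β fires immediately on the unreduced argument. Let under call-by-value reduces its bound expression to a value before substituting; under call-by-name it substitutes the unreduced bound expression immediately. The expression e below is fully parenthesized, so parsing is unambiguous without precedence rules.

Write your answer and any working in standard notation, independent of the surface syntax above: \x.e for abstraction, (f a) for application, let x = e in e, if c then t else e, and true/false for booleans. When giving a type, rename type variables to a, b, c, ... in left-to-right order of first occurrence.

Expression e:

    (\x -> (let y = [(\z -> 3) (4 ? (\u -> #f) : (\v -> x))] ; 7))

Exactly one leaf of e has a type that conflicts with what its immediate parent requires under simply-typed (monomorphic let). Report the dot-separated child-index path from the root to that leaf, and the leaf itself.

Answer: 0.0.1.0 : 4

Derivation:
\z._ : b -> Int
  unify Int ~ Bool
  FAIL: mismatch Int ~ Bool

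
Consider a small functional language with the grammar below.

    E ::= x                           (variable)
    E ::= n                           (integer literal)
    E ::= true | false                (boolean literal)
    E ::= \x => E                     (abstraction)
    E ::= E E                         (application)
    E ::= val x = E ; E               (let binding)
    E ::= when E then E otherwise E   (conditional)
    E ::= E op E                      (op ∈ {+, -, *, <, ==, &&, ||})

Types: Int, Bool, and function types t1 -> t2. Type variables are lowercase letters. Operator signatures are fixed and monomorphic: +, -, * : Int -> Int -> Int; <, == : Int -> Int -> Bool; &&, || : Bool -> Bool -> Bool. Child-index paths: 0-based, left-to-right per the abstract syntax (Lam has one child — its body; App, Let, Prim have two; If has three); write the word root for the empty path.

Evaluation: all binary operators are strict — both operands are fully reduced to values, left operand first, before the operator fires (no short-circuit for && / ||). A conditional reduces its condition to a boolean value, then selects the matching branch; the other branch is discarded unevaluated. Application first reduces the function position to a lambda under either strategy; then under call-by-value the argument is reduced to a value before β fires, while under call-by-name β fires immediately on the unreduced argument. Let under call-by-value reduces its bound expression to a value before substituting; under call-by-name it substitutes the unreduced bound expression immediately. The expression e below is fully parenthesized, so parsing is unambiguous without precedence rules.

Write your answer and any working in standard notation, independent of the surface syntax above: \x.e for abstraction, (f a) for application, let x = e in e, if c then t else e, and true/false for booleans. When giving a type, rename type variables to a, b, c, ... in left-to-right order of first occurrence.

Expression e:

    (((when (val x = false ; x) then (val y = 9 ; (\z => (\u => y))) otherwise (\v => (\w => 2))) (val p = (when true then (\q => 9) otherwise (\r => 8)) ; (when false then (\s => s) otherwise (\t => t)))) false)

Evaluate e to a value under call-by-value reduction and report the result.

Derivation:
step 0: (((if (let x = false in x) then (let y = 9 in (\z.(\u.y))) else (\v.(\w.2))) (let p = (if true then (\q.9) else (\r.8)) in (if false then (\s.s) else (\t.t)))) false)
step 1: [let@0.0.0] (((if false then (let y = 9 in (\z.(\u.y))) else (\v.(\w.2))) (let p = (if true then (\q.9) else (\r.8)) in (if false then (\s.s) else (\t.t)))) false)
step 2: [if@0.0] (((\v.(\w.2)) (let p = (if true then (\q.9) else (\r.8)) in (if false then (\s.s) else (\t.t)))) false)
step 3: [if@0.1.0] (((\v.(\w.2)) (let p = (\q.9) in (if false then (\s.s) else (\t.t)))) false)
step 4: [let@0.1] (((\v.(\w.2)) (if false then (\s.s) else (\t.t))) false)
step 5: [if@0.1] (((\v.(\w.2)) (\t.t)) false)
step 6: [beta@0] ((\w.2) false)
step 7: [beta@root] 2

Answer: 2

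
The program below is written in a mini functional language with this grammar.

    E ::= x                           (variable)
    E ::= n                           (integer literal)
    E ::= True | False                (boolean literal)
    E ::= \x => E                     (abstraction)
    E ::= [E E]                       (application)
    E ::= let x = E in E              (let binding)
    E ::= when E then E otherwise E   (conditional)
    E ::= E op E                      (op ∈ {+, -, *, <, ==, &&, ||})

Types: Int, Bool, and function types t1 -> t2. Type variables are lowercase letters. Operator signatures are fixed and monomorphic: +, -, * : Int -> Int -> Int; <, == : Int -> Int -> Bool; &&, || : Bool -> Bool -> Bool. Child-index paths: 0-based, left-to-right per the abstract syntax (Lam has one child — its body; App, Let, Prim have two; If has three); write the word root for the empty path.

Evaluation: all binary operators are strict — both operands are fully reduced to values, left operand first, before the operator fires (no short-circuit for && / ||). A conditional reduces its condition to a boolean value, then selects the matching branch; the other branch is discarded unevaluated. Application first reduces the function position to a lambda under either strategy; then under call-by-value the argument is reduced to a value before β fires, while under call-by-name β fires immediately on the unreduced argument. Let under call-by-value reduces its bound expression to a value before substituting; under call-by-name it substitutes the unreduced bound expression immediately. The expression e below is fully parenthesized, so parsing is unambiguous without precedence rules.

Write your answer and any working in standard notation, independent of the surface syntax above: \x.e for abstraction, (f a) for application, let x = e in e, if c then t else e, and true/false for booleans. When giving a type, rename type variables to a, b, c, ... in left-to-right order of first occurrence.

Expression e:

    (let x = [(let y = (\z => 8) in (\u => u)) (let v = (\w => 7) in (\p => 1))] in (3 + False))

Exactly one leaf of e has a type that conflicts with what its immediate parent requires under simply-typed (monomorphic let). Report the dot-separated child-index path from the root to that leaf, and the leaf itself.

Answer: 1.1 : false

Working:
\z._ : a -> Int
let y : a -> Int
u : b
\u._ : b -> b
\w._ : c -> Int
let v : c -> Int
\p._ : d -> Int
  unify b -> b ~ (d -> Int) -> e
  unify b ~ d -> Int
  unify d -> Int ~ e
_ _ : d -> Int
let x : d -> Int
  unify Int ~ Int
  unify Bool ~ Int
  FAIL: mismatch Bool ~ Int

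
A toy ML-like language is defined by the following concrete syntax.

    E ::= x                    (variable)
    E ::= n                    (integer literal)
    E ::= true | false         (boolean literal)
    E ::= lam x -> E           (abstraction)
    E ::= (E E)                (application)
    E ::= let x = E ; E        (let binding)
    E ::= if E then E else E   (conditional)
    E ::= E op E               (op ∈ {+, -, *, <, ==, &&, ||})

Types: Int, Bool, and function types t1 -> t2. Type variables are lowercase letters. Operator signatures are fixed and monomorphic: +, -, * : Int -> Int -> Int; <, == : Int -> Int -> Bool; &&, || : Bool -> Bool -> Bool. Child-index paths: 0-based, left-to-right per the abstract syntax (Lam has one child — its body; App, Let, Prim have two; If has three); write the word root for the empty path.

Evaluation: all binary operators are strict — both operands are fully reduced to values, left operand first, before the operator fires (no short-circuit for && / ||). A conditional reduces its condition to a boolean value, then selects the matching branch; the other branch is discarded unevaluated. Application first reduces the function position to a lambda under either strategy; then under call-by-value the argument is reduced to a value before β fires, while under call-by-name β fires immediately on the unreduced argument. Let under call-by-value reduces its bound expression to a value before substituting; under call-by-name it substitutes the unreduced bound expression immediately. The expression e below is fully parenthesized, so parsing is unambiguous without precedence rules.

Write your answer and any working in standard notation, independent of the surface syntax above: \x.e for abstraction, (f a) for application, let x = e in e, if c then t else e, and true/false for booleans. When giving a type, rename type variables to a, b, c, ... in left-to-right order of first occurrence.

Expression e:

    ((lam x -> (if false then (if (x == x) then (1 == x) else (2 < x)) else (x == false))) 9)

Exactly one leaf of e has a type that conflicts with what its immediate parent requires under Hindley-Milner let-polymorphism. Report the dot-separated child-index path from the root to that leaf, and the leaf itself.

Trace:
  unify Bool ~ Bool
x : a
  unify a ~ Int
x : Int
  unify Int ~ Int
  unify Bool ~ Bool
  unify Int ~ Int
x : Int
  unify Int ~ Int
  unify Int ~ Int
x : Int
  unify Int ~ Int
  unify Bool ~ Bool
x : Int
  unify Int ~ Int
  unify Bool ~ Int
  FAIL: mismatch Bool ~ Int

Answer: 0.0.2.1 : false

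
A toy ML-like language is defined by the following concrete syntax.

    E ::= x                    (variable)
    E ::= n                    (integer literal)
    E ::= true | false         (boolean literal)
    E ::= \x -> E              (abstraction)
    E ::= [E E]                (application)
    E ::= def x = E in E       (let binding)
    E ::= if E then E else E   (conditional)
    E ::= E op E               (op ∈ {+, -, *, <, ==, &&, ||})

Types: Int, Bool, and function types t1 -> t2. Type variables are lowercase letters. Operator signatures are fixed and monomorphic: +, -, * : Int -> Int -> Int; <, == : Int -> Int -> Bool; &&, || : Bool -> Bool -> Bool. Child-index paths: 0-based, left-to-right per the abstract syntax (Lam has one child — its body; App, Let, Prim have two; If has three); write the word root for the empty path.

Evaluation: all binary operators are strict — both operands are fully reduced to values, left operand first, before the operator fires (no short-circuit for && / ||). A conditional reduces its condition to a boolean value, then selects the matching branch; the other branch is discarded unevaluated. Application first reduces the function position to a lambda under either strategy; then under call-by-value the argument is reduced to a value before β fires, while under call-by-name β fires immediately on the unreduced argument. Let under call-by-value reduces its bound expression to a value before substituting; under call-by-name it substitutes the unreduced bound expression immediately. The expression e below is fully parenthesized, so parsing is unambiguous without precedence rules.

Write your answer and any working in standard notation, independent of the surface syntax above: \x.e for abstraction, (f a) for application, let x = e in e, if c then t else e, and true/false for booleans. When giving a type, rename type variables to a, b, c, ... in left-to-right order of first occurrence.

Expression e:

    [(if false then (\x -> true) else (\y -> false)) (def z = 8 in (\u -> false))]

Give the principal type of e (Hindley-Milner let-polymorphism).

Answer: Bool

Derivation:
  unify Bool ~ Bool
\x._ : a -> Bool
\y._ : b -> Bool
  unify a -> Bool ~ b -> Bool
  unify a ~ b
  unify Bool ~ Bool
let z : Int
\u._ : c -> Bool
  unify b -> Bool ~ (c -> Bool) -> d
  unify b ~ c -> Bool
  unify Bool ~ d
_ _ : Bool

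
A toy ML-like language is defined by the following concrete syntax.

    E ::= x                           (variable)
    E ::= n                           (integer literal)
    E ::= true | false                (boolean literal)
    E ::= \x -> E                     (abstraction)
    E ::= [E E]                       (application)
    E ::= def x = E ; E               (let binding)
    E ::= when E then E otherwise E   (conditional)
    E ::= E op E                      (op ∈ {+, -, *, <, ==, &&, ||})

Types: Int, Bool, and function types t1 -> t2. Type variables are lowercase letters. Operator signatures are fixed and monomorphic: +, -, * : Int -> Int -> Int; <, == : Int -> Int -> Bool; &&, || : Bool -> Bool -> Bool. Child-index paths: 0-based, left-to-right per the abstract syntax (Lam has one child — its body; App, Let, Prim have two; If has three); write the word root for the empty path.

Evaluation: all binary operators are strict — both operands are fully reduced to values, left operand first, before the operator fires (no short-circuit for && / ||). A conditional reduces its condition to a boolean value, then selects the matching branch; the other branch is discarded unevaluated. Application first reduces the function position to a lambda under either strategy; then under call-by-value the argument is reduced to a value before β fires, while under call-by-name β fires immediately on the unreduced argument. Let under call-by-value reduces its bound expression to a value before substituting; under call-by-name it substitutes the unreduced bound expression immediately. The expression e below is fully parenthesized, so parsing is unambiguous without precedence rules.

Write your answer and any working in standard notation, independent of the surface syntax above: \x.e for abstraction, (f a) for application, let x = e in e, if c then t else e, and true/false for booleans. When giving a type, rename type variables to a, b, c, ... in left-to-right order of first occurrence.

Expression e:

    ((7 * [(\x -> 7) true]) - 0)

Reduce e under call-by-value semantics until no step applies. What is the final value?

Answer: 49

Trace:
step 0: ((7 * ((\x.7) true)) - 0)
step 1: [beta@0.1] ((7 * 7) - 0)
step 2: [delta@0] (49 - 0)
step 3: [delta@root] 49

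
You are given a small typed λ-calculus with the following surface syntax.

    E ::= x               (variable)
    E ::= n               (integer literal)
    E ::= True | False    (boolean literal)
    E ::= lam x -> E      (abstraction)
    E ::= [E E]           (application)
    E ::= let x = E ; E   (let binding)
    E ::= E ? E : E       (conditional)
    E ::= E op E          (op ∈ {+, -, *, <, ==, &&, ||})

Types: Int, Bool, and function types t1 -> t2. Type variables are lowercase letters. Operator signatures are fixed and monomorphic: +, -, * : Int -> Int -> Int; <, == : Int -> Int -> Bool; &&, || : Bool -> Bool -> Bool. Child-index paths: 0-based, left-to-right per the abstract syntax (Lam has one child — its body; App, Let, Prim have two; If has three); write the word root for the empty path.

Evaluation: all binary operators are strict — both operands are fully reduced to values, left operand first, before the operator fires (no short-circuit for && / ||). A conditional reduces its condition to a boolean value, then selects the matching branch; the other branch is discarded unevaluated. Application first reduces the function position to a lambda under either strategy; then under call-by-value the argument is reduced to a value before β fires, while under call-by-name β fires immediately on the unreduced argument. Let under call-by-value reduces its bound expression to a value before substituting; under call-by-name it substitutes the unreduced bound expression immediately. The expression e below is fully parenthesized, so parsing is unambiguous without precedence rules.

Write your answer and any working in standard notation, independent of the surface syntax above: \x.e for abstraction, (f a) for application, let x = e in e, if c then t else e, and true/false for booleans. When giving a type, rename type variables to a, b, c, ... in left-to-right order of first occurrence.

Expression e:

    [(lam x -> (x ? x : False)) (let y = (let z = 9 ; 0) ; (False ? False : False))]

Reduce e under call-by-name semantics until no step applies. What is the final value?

Derivation:
step 0: ((\x.(if x then x else false)) (let y = (let z = 9 in 0) in (if false then false else false)))
step 1: [beta@root] (if (let y = (let z = 9 in 0) in (if false then false else false)) then (let y = (let z = 9 in 0) in (if false then false else false)) else false)
step 2: [let@0] (if (if false then false else false) then (let y = (let z = 9 in 0) in (if false then false else false)) else false)
step 3: [if@0] (if false then (let y = (let z = 9 in 0) in (if false then false else false)) else false)
step 4: [if@root] false

Answer: false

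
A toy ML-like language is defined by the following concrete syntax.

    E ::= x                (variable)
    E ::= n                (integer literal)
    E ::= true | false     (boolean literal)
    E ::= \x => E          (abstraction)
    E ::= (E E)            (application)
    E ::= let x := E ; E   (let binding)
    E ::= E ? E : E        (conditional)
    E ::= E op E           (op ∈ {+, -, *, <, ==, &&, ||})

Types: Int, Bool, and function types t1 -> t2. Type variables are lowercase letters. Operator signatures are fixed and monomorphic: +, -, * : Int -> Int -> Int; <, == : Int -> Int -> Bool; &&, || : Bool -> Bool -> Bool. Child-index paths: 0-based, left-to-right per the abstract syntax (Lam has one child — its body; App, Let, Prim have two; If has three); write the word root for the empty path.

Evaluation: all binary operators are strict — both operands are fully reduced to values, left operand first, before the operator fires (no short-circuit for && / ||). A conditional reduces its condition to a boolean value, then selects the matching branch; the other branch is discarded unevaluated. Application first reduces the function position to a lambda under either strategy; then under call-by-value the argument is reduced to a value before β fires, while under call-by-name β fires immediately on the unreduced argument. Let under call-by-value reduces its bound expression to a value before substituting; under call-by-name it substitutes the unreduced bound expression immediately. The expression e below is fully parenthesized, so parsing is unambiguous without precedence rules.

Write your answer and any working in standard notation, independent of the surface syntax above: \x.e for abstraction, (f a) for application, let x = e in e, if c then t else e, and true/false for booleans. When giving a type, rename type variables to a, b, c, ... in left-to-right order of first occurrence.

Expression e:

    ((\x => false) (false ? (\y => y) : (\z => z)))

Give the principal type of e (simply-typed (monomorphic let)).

Trace:
\x._ : a -> Bool
  unify Bool ~ Bool
y : b
\y._ : b -> b
z : c
\z._ : c -> c
  unify b -> b ~ c -> c
  unify b ~ c
  unify c ~ c
  unify a -> Bool ~ (c -> c) -> d
  unify a ~ c -> c
  unify Bool ~ d
_ _ : Bool

Answer: Bool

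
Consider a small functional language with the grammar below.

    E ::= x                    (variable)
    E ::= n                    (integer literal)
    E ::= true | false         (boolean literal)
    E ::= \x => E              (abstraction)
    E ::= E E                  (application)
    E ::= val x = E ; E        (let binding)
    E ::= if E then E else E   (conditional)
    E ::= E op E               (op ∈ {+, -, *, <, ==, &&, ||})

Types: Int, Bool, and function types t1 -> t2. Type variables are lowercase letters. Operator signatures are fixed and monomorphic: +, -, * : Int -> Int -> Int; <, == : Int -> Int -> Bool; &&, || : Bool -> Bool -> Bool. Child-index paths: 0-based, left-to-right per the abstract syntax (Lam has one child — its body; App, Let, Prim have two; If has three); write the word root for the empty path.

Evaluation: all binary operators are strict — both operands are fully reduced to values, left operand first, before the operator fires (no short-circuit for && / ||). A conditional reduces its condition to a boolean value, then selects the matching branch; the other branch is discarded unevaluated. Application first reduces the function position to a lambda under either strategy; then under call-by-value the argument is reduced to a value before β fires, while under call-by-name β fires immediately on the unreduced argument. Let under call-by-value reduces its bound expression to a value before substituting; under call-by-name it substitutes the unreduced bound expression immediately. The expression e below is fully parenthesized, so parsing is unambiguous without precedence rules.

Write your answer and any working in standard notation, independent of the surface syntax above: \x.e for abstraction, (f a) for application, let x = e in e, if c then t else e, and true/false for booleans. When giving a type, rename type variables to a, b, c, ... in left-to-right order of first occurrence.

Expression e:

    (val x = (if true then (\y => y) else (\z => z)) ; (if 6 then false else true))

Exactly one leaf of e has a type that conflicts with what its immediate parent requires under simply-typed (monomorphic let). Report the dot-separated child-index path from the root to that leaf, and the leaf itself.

Answer: 1.0 : 6

Derivation:
  unify Bool ~ Bool
y : a
\y._ : a -> a
z : b
\z._ : b -> b
  unify a -> a ~ b -> b
  unify a ~ b
  unify b ~ b
let x : b -> b
  unify Int ~ Bool
  FAIL: mismatch Int ~ Bool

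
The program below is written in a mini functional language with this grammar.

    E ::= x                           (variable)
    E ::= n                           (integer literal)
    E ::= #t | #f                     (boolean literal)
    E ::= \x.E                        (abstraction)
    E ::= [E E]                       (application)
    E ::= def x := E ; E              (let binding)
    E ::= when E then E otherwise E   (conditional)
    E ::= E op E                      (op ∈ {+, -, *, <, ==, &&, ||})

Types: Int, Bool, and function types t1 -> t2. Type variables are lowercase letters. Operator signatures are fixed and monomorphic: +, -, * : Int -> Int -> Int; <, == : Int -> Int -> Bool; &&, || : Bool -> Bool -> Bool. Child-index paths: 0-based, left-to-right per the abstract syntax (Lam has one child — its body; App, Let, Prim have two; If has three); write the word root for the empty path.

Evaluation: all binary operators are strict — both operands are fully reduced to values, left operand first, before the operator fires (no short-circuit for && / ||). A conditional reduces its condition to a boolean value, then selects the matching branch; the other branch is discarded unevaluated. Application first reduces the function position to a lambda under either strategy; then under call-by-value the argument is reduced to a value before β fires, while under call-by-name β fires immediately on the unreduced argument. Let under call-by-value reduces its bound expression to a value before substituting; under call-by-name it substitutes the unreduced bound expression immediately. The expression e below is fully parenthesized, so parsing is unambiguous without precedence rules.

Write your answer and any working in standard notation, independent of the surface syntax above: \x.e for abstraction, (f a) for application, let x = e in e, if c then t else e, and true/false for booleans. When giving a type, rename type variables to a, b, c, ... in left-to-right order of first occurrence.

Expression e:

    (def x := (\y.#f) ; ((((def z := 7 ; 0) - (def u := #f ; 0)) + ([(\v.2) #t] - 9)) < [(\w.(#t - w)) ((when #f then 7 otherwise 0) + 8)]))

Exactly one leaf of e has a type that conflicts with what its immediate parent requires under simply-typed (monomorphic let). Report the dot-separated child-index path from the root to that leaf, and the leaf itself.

Working:
\y._ : a -> Bool
let x : a -> Bool
let z : Int
  unify Int ~ Int
let u : Bool
  unify Int ~ Int
  unify Int ~ Int
\v._ : b -> Int
  unify b -> Int ~ Bool -> c
  unify b ~ Bool
  unify Int ~ c
_ _ : Int
  unify Int ~ Int
  unify Int ~ Int
  unify Int ~ Int
  unify Int ~ Int
  unify Bool ~ Int
  FAIL: mismatch Bool ~ Int

Answer: 1.1.0.0.0 : true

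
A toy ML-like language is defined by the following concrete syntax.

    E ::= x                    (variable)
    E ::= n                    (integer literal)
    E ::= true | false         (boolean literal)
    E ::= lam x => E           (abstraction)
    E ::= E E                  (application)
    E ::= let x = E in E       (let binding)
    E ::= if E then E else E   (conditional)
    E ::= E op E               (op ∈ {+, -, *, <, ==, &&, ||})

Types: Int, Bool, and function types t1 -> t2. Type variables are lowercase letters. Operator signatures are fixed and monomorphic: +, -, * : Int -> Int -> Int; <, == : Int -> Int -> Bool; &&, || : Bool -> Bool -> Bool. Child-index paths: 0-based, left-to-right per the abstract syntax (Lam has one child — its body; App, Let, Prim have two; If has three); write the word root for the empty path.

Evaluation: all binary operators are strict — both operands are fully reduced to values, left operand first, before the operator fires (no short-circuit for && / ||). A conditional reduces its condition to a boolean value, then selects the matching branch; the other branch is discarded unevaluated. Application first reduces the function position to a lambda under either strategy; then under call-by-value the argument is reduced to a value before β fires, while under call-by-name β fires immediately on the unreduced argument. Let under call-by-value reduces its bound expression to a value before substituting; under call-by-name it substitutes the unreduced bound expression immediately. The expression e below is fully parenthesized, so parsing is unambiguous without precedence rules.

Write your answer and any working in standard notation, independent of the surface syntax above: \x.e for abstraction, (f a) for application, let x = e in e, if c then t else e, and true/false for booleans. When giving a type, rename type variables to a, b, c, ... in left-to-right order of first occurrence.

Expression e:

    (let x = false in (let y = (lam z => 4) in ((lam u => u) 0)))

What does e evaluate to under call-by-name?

Working:
step 0: (let x = false in (let y = (\z.4) in ((\u.u) 0)))
step 1: [let@root] (let y = (\z.4) in ((\u.u) 0))
step 2: [let@root] ((\u.u) 0)
step 3: [beta@root] 0

Answer: 0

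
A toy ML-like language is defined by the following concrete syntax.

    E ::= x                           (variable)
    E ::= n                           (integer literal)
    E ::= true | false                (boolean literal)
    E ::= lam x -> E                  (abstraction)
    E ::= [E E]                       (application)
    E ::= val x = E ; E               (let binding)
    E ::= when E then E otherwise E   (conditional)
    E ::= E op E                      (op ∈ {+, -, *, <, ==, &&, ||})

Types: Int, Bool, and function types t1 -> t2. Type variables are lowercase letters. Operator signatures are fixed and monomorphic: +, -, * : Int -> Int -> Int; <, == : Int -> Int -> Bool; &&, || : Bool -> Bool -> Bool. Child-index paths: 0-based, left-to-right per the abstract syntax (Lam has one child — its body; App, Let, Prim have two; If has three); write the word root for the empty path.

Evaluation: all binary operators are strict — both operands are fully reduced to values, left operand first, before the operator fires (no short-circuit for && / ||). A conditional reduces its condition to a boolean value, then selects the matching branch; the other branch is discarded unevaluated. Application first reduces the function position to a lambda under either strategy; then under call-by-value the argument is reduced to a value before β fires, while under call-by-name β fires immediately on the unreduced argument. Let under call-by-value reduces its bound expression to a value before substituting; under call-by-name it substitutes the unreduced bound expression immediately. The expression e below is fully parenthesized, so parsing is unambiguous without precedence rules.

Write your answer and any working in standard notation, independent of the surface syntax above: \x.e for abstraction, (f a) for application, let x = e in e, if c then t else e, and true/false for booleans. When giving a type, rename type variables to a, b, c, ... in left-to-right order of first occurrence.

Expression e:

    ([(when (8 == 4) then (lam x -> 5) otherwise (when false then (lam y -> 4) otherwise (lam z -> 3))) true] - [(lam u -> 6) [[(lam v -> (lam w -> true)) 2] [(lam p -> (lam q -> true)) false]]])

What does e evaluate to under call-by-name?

Derivation:
step 0: (((if (8 == 4) then (\x.5) else (if false then (\y.4) else (\z.3))) true) - ((\u.6) (((\v.(\w.true)) 2) ((\p.(\q.true)) false))))
step 1: [delta@0.0.0] (((if false then (\x.5) else (if false then (\y.4) else (\z.3))) true) - ((\u.6) (((\v.(\w.true)) 2) ((\p.(\q.true)) false))))
step 2: [if@0.0] (((if false then (\y.4) else (\z.3)) true) - ((\u.6) (((\v.(\w.true)) 2) ((\p.(\q.true)) false))))
step 3: [if@0.0] (((\z.3) true) - ((\u.6) (((\v.(\w.true)) 2) ((\p.(\q.true)) false))))
step 4: [beta@0] (3 - ((\u.6) (((\v.(\w.true)) 2) ((\p.(\q.true)) false))))
step 5: [beta@1] (3 - 6)
step 6: [delta@root] -3

Answer: -3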